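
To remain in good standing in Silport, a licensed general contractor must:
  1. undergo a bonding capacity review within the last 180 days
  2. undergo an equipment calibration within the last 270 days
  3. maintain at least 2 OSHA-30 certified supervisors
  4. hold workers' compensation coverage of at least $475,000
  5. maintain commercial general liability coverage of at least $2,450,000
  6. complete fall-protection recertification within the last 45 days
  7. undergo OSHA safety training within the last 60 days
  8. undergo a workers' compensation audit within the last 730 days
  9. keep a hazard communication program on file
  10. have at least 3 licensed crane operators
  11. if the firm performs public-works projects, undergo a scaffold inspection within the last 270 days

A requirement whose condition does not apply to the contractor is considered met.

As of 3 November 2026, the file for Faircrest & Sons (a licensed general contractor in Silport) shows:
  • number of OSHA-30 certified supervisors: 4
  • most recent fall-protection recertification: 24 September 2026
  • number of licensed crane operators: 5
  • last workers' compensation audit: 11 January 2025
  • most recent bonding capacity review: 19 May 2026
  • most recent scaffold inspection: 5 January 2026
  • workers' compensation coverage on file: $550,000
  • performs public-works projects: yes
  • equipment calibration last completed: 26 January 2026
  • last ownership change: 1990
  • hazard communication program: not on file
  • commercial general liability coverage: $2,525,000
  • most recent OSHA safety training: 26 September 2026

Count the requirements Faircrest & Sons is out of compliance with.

3

1. bonding capacity review 168 days ago vs limit 180 → met
2. equipment calibration 281 days ago vs limit 270 → not met
3. OSHA-30 certified supervisors 4 ≥ 2 → met
4. workers' compensation coverage $550,000 ≥ $475,000 → met
5. commercial general liability coverage $2,525,000 ≥ $2,450,000 → met
6. fall-protection recertification 40 days ago vs limit 45 → met
7. OSHA safety training 38 days ago vs limit 60 → met
8. workers' compensation audit 661 days ago vs limit 730 → met
9. hazard communication program absent → not met
10. licensed crane operators 5 ≥ 3 → met
11. condition 'performs public-works projects' holds; scaffold inspection 302 days ago vs limit 270 → not met
Not met: 3 of 11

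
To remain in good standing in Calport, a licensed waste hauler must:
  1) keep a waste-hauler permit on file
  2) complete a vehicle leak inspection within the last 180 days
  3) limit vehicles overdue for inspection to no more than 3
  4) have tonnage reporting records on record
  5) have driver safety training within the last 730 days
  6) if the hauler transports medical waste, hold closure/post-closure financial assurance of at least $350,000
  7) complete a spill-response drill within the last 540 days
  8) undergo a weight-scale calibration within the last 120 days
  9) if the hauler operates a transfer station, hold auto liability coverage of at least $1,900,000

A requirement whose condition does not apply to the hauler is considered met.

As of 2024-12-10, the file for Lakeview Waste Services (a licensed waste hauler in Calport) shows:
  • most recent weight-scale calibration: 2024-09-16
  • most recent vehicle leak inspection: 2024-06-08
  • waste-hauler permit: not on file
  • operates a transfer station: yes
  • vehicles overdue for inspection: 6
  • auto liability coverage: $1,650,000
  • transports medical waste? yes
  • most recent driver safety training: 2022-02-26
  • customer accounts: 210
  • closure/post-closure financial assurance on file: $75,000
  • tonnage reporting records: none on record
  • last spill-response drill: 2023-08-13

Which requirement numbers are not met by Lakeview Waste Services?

1. waste-hauler permit absent → not met
2. vehicle leak inspection 185 days ago vs limit 180 → not met
3. vehicles overdue for inspection 6 > 3 → not met
4. tonnage reporting records absent → not met
5. driver safety training 1018 days ago vs limit 730 → not met
6. condition 'transports medical waste' holds; closure/post-closure financial assurance $75,000 < $350,000 → not met
7. spill-response drill 485 days ago vs limit 540 → met
8. weight-scale calibration 85 days ago vs limit 120 → met
9. condition 'operates a transfer station' holds; auto liability coverage $1,650,000 < $1,900,000 → not met
Not met: 1, 2, 3, 4, 5, 6, 9

1, 2, 3, 4, 5, 6, 9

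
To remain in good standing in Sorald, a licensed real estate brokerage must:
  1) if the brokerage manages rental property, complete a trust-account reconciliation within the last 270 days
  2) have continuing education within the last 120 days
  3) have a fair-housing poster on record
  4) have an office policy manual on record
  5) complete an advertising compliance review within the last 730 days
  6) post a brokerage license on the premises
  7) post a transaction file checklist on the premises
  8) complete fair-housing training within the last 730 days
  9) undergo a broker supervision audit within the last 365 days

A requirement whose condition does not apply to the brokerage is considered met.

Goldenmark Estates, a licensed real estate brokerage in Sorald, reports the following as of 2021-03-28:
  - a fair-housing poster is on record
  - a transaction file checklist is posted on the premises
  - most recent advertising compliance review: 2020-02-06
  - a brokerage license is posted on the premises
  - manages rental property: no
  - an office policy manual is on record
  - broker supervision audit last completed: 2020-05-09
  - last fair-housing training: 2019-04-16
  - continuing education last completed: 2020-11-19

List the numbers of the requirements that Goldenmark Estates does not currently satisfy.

2

1. condition 'manages rental property' does not hold → requirement n/a → met
2. continuing education 129 days ago vs limit 120 → not met
3. fair-housing poster present → met
4. office policy manual present → met
5. advertising compliance review 416 days ago vs limit 730 → met
6. brokerage license present → met
7. transaction file checklist present → met
8. fair-housing training 712 days ago vs limit 730 → met
9. broker supervision audit 323 days ago vs limit 365 → met
Not met: 2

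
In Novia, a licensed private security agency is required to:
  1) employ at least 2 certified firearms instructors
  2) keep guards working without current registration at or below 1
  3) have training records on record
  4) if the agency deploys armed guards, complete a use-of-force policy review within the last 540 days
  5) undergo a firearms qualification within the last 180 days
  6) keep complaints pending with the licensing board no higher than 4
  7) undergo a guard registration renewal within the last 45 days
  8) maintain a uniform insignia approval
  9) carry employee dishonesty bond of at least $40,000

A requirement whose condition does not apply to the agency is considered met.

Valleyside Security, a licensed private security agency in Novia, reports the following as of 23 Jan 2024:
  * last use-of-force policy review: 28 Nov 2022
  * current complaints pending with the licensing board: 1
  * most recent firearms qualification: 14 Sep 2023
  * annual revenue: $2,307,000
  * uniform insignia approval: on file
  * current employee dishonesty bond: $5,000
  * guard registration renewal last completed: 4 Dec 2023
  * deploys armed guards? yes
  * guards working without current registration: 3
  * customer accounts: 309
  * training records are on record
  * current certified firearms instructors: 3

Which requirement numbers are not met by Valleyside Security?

1. certified firearms instructors 3 ≥ 2 → met
2. guards working without current registration 3 > 1 → not met
3. training records present → met
4. condition 'deploys armed guards' holds; use-of-force policy review 421 days ago vs limit 540 → met
5. firearms qualification 131 days ago vs limit 180 → met
6. complaints pending with the licensing board 1 ≤ 4 → met
7. guard registration renewal 50 days ago vs limit 45 → not met
8. uniform insignia approval present → met
9. employee dishonesty bond $5,000 < $40,000 → not met
Not met: 2, 7, 9

2, 7, 9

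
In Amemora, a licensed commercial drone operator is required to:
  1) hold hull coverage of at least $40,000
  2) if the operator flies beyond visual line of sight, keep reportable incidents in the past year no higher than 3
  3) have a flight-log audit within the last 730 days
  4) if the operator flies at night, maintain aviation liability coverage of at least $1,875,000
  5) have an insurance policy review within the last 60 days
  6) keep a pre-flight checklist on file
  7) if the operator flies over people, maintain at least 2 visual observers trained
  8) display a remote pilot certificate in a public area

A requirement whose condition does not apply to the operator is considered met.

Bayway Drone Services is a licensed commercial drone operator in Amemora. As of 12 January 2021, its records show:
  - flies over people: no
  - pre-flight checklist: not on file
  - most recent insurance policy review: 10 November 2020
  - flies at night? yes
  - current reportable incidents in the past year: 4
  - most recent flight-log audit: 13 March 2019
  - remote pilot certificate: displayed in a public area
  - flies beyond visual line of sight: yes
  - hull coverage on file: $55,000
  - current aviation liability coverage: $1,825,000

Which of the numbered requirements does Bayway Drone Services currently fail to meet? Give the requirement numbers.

2, 4, 5, 6

1. hull coverage $55,000 ≥ $40,000 → met
2. condition 'flies beyond visual line of sight' holds; reportable incidents in the past year 4 > 3 → not met
3. flight-log audit 671 days ago vs limit 730 → met
4. condition 'flies at night' holds; aviation liability coverage $1,825,000 < $1,875,000 → not met
5. insurance policy review 63 days ago vs limit 60 → not met
6. pre-flight checklist absent → not met
7. condition 'flies over people' does not hold → requirement n/a → met
8. remote pilot certificate present → met
Not met: 2, 4, 5, 6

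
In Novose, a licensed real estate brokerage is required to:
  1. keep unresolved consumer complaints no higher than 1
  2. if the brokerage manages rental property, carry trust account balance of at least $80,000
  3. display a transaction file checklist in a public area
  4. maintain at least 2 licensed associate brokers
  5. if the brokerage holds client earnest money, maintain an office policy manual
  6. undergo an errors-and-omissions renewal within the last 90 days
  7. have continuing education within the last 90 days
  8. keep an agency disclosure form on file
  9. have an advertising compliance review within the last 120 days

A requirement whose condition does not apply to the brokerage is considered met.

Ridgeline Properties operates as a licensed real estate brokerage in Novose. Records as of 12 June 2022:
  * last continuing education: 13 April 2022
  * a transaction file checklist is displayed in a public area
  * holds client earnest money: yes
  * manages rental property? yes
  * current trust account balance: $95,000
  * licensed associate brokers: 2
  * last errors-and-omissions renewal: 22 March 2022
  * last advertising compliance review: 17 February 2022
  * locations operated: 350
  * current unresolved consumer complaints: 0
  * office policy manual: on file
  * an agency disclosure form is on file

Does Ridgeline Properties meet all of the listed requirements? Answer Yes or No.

Yes

1. unresolved consumer complaints 0 ≤ 1 → met
2. condition 'manages rental property' holds; trust account balance $95,000 ≥ $80,000 → met
3. transaction file checklist present → met
4. licensed associate brokers 2 ≥ 2 → met
5. condition 'holds client earnest money' holds; office policy manual present → met
6. errors-and-omissions renewal 82 days ago vs limit 90 → met
7. continuing education 60 days ago vs limit 90 → met
8. agency disclosure form present → met
9. advertising compliance review 115 days ago vs limit 120 → met
All met.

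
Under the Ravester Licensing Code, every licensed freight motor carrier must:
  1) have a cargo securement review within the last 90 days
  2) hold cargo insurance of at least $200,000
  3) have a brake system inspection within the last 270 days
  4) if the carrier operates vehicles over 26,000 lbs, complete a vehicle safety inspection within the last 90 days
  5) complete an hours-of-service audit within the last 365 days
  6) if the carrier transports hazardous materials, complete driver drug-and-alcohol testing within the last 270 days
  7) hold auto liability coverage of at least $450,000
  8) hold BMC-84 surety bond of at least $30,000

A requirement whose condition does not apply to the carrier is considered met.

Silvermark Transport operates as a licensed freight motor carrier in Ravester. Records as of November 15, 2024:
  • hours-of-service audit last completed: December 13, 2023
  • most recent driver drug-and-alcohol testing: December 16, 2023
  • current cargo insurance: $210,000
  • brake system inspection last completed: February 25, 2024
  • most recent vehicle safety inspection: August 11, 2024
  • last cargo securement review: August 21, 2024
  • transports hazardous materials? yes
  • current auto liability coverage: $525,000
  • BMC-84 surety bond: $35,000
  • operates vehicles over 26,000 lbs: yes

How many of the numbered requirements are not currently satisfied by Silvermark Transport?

1. cargo securement review 86 days ago vs limit 90 → met
2. cargo insurance $210,000 ≥ $200,000 → met
3. brake system inspection 264 days ago vs limit 270 → met
4. condition 'operates vehicles over 26,000 lbs' holds; vehicle safety inspection 96 days ago vs limit 90 → not met
5. hours-of-service audit 338 days ago vs limit 365 → met
6. condition 'transports hazardous materials' holds; driver drug-and-alcohol testing 335 days ago vs limit 270 → not met
7. auto liability coverage $525,000 ≥ $450,000 → met
8. BMC-84 surety bond $35,000 ≥ $30,000 → met
Not met: 2 of 8

2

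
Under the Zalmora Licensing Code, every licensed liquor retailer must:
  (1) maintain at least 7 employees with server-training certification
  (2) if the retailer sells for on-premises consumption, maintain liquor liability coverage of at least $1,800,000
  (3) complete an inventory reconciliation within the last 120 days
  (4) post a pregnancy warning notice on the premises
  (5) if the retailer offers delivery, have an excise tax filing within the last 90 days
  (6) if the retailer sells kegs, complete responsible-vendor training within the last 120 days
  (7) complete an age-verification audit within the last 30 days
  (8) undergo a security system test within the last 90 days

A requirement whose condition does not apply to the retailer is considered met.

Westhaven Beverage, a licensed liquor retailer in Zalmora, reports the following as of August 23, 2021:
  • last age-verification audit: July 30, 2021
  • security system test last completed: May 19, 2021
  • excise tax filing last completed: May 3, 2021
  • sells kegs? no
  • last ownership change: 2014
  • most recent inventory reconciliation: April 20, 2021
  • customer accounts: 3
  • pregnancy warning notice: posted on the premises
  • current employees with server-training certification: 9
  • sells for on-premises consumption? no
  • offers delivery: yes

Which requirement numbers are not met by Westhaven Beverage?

3, 5, 8

1. employees with server-training certification 9 ≥ 7 → met
2. condition 'sells for on-premises consumption' does not hold → requirement n/a → met
3. inventory reconciliation 125 days ago vs limit 120 → not met
4. pregnancy warning notice present → met
5. condition 'offers delivery' holds; excise tax filing 112 days ago vs limit 90 → not met
6. condition 'sells kegs' does not hold → requirement n/a → met
7. age-verification audit 24 days ago vs limit 30 → met
8. security system test 96 days ago vs limit 90 → not met
Not met: 3, 5, 8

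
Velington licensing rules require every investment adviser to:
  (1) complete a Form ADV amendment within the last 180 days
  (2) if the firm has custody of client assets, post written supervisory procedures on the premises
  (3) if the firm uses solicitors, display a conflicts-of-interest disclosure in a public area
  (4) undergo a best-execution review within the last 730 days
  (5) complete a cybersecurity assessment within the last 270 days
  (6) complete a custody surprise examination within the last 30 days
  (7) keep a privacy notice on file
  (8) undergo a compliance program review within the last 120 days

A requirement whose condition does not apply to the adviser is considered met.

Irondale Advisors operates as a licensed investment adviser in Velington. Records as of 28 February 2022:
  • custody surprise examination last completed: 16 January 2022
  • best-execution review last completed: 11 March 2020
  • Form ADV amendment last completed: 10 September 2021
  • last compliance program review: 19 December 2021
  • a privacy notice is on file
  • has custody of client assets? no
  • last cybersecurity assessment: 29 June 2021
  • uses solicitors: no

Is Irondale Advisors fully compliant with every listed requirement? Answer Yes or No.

1. Form ADV amendment 171 days ago vs limit 180 → met
2. condition 'has custody of client assets' does not hold → requirement n/a → met
3. condition 'uses solicitors' does not hold → requirement n/a → met
4. best-execution review 719 days ago vs limit 730 → met
5. cybersecurity assessment 244 days ago vs limit 270 → met
6. custody surprise examination 43 days ago vs limit 30 → not met
7. privacy notice present → met
8. compliance program review 71 days ago vs limit 120 → met
Not met: 6

No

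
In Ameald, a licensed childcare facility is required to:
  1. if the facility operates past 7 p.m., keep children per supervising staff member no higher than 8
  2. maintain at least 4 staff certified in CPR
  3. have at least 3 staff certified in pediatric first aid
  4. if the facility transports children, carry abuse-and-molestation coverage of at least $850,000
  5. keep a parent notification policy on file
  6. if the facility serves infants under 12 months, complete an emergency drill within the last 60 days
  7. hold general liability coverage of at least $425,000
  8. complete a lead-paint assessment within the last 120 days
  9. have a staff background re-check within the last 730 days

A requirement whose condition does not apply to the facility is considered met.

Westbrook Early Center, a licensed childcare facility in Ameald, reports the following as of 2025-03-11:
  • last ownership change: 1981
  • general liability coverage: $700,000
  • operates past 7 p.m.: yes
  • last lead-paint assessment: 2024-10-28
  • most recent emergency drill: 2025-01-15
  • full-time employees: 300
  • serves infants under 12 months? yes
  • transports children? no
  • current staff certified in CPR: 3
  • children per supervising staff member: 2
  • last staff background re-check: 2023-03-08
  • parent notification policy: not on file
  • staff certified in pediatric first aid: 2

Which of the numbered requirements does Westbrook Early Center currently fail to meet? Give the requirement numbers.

2, 3, 5, 8, 9

1. condition 'operates past 7 p.m.' holds; children per supervising staff member 2 ≤ 8 → met
2. staff certified in CPR 3 < 4 → not met
3. staff certified in pediatric first aid 2 < 3 → not met
4. condition 'transports children' does not hold → requirement n/a → met
5. parent notification policy absent → not met
6. condition 'serves infants under 12 months' holds; emergency drill 55 days ago vs limit 60 → met
7. general liability coverage $700,000 ≥ $425,000 → met
8. lead-paint assessment 134 days ago vs limit 120 → not met
9. staff background re-check 734 days ago vs limit 730 → not met
Not met: 2, 3, 5, 8, 9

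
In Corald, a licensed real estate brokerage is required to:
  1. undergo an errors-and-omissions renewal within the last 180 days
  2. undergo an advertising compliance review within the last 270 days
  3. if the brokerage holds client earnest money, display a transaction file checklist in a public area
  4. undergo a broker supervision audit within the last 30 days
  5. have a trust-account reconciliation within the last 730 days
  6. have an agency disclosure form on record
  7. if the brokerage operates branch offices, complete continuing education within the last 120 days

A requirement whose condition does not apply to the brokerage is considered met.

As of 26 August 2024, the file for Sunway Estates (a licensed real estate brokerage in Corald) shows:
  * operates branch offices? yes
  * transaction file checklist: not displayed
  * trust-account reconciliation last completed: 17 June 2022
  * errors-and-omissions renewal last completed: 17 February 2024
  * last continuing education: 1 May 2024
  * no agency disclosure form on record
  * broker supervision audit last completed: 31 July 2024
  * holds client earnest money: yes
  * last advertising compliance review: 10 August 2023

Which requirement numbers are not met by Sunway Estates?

1. errors-and-omissions renewal 191 days ago vs limit 180 → not met
2. advertising compliance review 382 days ago vs limit 270 → not met
3. condition 'holds client earnest money' holds; transaction file checklist absent → not met
4. broker supervision audit 26 days ago vs limit 30 → met
5. trust-account reconciliation 801 days ago vs limit 730 → not met
6. agency disclosure form absent → not met
7. condition 'operates branch offices' holds; continuing education 117 days ago vs limit 120 → met
Not met: 1, 2, 3, 5, 6

1, 2, 3, 5, 6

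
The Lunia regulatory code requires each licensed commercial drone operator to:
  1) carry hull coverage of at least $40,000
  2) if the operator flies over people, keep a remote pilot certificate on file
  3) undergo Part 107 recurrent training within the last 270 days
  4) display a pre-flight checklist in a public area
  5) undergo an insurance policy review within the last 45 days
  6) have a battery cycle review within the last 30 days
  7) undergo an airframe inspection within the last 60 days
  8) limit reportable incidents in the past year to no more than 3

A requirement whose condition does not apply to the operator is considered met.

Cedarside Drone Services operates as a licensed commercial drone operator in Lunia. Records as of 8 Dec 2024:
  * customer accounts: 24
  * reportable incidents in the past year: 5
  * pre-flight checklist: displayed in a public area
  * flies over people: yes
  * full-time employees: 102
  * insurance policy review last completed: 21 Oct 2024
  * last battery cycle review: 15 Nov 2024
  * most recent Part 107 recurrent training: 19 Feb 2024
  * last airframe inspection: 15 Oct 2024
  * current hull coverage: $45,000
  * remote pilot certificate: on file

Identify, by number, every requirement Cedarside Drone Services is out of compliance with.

3, 5, 8

1. hull coverage $45,000 ≥ $40,000 → met
2. condition 'flies over people' holds; remote pilot certificate present → met
3. Part 107 recurrent training 293 days ago vs limit 270 → not met
4. pre-flight checklist present → met
5. insurance policy review 48 days ago vs limit 45 → not met
6. battery cycle review 23 days ago vs limit 30 → met
7. airframe inspection 54 days ago vs limit 60 → met
8. reportable incidents in the past year 5 > 3 → not met
Not met: 3, 5, 8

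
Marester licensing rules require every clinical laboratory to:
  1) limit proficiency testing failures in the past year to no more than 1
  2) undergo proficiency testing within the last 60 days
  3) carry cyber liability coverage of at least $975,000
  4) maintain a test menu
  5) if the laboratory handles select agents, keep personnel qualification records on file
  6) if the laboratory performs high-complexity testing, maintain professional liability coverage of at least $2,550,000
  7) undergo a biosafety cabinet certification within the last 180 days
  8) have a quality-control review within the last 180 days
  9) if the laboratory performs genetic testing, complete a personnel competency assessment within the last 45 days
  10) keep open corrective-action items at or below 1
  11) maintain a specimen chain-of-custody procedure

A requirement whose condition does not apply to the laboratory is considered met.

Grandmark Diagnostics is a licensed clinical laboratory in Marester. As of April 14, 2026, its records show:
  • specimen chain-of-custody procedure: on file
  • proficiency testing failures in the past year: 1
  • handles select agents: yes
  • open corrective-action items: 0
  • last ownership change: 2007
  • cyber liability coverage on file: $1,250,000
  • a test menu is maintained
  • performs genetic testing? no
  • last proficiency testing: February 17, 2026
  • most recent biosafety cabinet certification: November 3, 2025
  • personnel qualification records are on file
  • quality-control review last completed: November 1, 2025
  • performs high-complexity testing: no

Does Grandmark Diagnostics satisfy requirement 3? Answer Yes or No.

Yes

3. cyber liability coverage $1,250,000 ≥ $975,000 → met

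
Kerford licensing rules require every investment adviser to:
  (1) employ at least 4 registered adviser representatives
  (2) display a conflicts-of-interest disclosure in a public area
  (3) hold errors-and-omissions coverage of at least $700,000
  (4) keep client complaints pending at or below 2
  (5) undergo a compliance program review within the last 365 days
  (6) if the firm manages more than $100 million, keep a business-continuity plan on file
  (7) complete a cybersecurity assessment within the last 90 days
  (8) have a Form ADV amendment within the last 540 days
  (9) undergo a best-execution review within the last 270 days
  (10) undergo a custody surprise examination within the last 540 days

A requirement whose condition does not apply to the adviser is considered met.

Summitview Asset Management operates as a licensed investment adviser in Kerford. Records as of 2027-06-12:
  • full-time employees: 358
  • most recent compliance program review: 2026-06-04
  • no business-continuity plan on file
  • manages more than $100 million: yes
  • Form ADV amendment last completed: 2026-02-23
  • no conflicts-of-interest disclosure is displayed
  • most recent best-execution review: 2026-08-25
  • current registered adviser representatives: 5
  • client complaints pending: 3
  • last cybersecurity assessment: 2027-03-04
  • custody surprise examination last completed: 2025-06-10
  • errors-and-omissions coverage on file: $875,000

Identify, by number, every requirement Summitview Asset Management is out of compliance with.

1. registered adviser representatives 5 ≥ 4 → met
2. conflicts-of-interest disclosure absent → not met
3. errors-and-omissions coverage $875,000 ≥ $700,000 → met
4. client complaints pending 3 > 2 → not met
5. compliance program review 373 days ago vs limit 365 → not met
6. condition 'manages more than $100 million' holds; business-continuity plan absent → not met
7. cybersecurity assessment 100 days ago vs limit 90 → not met
8. Form ADV amendment 474 days ago vs limit 540 → met
9. best-execution review 291 days ago vs limit 270 → not met
10. custody surprise examination 732 days ago vs limit 540 → not met
Not met: 2, 4, 5, 6, 7, 9, 10

2, 4, 5, 6, 7, 9, 10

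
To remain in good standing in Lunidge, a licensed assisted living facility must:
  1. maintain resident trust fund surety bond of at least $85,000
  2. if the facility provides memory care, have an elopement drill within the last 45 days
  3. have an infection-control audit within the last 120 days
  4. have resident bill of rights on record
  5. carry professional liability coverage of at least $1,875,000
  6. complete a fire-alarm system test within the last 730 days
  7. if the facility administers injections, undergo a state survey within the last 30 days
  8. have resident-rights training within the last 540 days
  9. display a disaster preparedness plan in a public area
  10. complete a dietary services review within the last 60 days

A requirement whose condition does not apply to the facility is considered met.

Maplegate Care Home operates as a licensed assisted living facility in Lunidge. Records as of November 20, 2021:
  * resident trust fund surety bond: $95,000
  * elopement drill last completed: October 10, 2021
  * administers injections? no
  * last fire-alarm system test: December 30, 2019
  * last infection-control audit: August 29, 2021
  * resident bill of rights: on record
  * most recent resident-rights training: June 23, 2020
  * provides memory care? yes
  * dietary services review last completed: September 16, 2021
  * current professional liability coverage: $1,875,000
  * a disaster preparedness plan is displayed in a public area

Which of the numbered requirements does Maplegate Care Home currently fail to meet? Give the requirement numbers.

1. resident trust fund surety bond $95,000 ≥ $85,000 → met
2. condition 'provides memory care' holds; elopement drill 41 days ago vs limit 45 → met
3. infection-control audit 83 days ago vs limit 120 → met
4. resident bill of rights present → met
5. professional liability coverage $1,875,000 ≥ $1,875,000 → met
6. fire-alarm system test 691 days ago vs limit 730 → met
7. condition 'administers injections' does not hold → requirement n/a → met
8. resident-rights training 515 days ago vs limit 540 → met
9. disaster preparedness plan present → met
10. dietary services review 65 days ago vs limit 60 → not met
Not met: 10

10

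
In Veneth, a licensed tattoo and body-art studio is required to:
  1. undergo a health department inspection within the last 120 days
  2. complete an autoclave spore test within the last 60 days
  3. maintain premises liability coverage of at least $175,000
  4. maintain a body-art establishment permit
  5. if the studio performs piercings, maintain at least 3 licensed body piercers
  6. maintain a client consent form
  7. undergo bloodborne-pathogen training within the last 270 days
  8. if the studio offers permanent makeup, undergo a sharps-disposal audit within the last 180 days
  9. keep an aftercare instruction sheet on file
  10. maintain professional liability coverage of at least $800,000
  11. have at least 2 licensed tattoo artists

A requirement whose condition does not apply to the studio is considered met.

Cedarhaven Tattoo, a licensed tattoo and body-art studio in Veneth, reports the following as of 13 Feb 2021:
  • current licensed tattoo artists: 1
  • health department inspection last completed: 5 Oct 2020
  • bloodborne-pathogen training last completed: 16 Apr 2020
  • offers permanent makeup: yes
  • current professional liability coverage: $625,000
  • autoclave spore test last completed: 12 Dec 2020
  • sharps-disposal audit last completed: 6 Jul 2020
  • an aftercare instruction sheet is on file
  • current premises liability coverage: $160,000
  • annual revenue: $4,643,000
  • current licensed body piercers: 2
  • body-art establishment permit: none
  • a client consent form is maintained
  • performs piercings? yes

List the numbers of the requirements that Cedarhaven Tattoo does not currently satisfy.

1, 2, 3, 4, 5, 7, 8, 10, 11

1. health department inspection 131 days ago vs limit 120 → not met
2. autoclave spore test 63 days ago vs limit 60 → not met
3. premises liability coverage $160,000 < $175,000 → not met
4. body-art establishment permit absent → not met
5. condition 'performs piercings' holds; licensed body piercers 2 < 3 → not met
6. client consent form present → met
7. bloodborne-pathogen training 303 days ago vs limit 270 → not met
8. condition 'offers permanent makeup' holds; sharps-disposal audit 222 days ago vs limit 180 → not met
9. aftercare instruction sheet present → met
10. professional liability coverage $625,000 < $800,000 → not met
11. licensed tattoo artists 1 < 2 → not met
Not met: 1, 2, 3, 4, 5, 7, 8, 10, 11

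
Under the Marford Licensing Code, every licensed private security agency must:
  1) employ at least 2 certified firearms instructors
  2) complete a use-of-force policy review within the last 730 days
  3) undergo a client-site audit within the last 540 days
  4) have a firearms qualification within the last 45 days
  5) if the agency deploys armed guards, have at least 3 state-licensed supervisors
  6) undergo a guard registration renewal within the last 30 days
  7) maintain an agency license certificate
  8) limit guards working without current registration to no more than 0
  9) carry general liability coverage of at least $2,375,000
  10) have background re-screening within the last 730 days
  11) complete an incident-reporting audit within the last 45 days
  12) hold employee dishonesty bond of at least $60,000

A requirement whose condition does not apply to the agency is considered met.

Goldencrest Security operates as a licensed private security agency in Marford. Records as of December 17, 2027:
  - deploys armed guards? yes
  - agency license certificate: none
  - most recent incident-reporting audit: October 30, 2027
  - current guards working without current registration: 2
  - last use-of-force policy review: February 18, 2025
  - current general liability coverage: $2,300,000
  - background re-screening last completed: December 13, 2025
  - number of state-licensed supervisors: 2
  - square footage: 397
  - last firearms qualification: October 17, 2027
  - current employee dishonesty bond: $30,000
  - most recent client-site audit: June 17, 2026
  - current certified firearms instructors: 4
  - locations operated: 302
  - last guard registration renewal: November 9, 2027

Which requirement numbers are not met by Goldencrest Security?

1. certified firearms instructors 4 ≥ 2 → met
2. use-of-force policy review 1032 days ago vs limit 730 → not met
3. client-site audit 548 days ago vs limit 540 → not met
4. firearms qualification 61 days ago vs limit 45 → not met
5. condition 'deploys armed guards' holds; state-licensed supervisors 2 < 3 → not met
6. guard registration renewal 38 days ago vs limit 30 → not met
7. agency license certificate absent → not met
8. guards working without current registration 2 > 0 → not met
9. general liability coverage $2,300,000 < $2,375,000 → not met
10. background re-screening 734 days ago vs limit 730 → not met
11. incident-reporting audit 48 days ago vs limit 45 → not met
12. employee dishonesty bond $30,000 < $60,000 → not met
Not met: 2, 3, 4, 5, 6, 7, 8, 9, 10, 11, 12

2, 3, 4, 5, 6, 7, 8, 9, 10, 11, 12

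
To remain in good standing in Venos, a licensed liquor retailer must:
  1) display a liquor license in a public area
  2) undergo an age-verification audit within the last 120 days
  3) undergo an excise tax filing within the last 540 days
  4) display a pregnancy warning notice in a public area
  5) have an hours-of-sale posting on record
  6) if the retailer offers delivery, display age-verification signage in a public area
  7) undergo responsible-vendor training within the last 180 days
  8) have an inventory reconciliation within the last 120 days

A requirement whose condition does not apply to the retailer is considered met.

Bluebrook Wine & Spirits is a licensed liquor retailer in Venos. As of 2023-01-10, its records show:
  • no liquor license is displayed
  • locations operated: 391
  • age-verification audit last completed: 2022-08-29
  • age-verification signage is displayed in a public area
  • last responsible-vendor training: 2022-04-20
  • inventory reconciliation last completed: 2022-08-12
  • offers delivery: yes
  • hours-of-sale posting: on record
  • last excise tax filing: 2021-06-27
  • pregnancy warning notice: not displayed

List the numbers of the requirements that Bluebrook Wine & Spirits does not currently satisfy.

1, 2, 3, 4, 7, 8

1. liquor license absent → not met
2. age-verification audit 134 days ago vs limit 120 → not met
3. excise tax filing 562 days ago vs limit 540 → not met
4. pregnancy warning notice absent → not met
5. hours-of-sale posting present → met
6. condition 'offers delivery' holds; age-verification signage present → met
7. responsible-vendor training 265 days ago vs limit 180 → not met
8. inventory reconciliation 151 days ago vs limit 120 → not met
Not met: 1, 2, 3, 4, 7, 8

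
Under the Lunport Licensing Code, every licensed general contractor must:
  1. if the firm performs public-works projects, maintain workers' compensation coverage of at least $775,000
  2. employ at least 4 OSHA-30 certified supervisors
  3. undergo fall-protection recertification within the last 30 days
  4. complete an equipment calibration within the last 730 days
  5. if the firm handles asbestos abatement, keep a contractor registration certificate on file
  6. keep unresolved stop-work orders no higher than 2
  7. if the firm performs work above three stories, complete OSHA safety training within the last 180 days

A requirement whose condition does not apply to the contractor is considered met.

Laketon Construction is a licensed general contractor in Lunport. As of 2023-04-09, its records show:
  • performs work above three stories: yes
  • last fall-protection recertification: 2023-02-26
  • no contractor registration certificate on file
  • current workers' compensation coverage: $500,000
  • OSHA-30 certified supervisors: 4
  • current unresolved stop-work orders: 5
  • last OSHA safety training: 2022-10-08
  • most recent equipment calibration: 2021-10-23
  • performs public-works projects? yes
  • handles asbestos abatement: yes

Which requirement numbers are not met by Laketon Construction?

1. condition 'performs public-works projects' holds; workers' compensation coverage $500,000 < $775,000 → not met
2. OSHA-30 certified supervisors 4 ≥ 4 → met
3. fall-protection recertification 42 days ago vs limit 30 → not met
4. equipment calibration 533 days ago vs limit 730 → met
5. condition 'handles asbestos abatement' holds; contractor registration certificate absent → not met
6. unresolved stop-work orders 5 > 2 → not met
7. condition 'performs work above three stories' holds; OSHA safety training 183 days ago vs limit 180 → not met
Not met: 1, 3, 5, 6, 7

1, 3, 5, 6, 7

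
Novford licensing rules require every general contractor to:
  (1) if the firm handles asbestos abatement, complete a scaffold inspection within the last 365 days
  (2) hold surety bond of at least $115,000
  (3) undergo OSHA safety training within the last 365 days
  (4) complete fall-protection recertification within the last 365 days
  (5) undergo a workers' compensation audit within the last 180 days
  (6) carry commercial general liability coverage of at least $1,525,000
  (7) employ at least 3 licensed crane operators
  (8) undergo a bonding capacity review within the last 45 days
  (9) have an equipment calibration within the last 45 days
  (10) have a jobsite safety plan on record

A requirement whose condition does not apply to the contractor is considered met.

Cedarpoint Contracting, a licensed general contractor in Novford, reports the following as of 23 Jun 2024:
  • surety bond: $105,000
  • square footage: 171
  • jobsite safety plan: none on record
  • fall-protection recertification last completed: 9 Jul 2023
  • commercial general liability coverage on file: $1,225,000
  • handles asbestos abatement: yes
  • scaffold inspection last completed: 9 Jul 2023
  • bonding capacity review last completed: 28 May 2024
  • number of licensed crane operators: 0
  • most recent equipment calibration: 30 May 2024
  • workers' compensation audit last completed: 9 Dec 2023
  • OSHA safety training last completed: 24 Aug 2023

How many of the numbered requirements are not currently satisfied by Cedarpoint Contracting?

1. condition 'handles asbestos abatement' holds; scaffold inspection 350 days ago vs limit 365 → met
2. surety bond $105,000 < $115,000 → not met
3. OSHA safety training 304 days ago vs limit 365 → met
4. fall-protection recertification 350 days ago vs limit 365 → met
5. workers' compensation audit 197 days ago vs limit 180 → not met
6. commercial general liability coverage $1,225,000 < $1,525,000 → not met
7. licensed crane operators 0 < 3 → not met
8. bonding capacity review 26 days ago vs limit 45 → met
9. equipment calibration 24 days ago vs limit 45 → met
10. jobsite safety plan absent → not met
Not met: 5 of 10

5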